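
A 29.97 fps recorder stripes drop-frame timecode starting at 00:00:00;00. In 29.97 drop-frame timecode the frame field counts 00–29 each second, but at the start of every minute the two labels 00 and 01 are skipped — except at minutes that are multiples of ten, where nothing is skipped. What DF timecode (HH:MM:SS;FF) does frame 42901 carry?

00:23:51;13

Each 10-minute DF block holds 10 × 60 × 30 − 9 × 2 = 17982 frames. 42901 ÷ 17982 → 2 full blocks, remainder 6937.
Within the partial block the first minute is 1800 frames and each further minute 1798, so 3 further minute boundaries passed. Total skipped labels = 18 × 2 + 2 × 3 = 42.
Non-drop label index = 42901 + 42 = 42943; at 30 labels/s that is 00:23:51:13, i.e. DF 00:23:51;13.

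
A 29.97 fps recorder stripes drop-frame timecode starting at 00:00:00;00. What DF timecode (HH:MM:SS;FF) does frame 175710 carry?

Ten DF minutes hold 17982 frames, so frame 175710 lies in block 9 (frames 161838–179819) with 13872 frames into that block.
The block's first minute is 1800 frames and the rest 1798 each; 13872 frames reaches minute 7, so 9 × 18 + 7 × 2 = 176 labels have been skipped so far.
Adding those back, label number 175710 + 176 = 175886 at 30 labels/s is 5862 s + 26 f = 1 h 37 min 42 s frame 26, i.e. 01:37:42;26.

01:37:42;26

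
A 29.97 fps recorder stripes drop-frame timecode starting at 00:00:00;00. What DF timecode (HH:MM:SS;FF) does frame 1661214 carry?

Ten DF minutes hold 17982 frames, so frame 1661214 lies in block 92 (frames 1654344–1672325) with 6870 frames into that block.
The block's first minute is 1800 frames and the rest 1798 each; 6870 frames reaches minute 3, so 92 × 18 + 3 × 2 = 1662 labels have been skipped so far.
Adding those back, label number 1661214 + 1662 = 1662876 at 30 labels/s is 55429 s + 6 f = 15 h 23 min 49 s frame 6, i.e. 15:23:49;06.

15:23:49;06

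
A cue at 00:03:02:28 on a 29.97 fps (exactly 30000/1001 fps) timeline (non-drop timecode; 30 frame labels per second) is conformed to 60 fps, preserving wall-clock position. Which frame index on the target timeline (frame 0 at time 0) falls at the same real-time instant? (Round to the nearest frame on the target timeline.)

frame 10987

Source frame index: (0×3600 + 3×60 + 2) × 30 + 28 = 5488.
Real time: 5488 / (30000/1001) = 343343/1875 s.
Target frame: (343343/1875) × (60) = 1373372/125 ≈ 10986.976 → 10987.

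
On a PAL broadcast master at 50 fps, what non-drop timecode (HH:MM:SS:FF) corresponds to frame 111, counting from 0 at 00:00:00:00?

00:00:02:11

111 ÷ 50 = 2 full seconds, remainder 11 frames.
2 s = 0 h 0 min 2 s.
Timecode: 00:00:02:11.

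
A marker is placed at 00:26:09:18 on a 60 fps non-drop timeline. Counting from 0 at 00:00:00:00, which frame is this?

Total seconds to the label: (0 × 3600 + 26 × 60 + 9) = 1569.
Frame index = 1569 × 60 + 18 = 94158.

94158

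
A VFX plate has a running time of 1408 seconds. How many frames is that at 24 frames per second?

33792 frames

Frames = 1408 × 24 = 33792.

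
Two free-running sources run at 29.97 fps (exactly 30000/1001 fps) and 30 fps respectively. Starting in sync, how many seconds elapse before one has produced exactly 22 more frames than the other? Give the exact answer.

The gap grows by |30 − 30000/1001| = 30/1001 frames per second.
Time for a 22-frame gap: 22 ÷ (30/1001) = 11011/15 s.

11011/15 seconds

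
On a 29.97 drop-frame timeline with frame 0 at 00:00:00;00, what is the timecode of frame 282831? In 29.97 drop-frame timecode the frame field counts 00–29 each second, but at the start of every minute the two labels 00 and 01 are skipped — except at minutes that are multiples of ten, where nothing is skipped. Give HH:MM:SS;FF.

Ten DF minutes hold 17982 frames, so frame 282831 lies in block 15 (frames 269730–287711) with 13101 frames into that block.
The block's first minute is 1800 frames and the rest 1798 each; 13101 frames reaches minute 7, so 15 × 18 + 7 × 2 = 284 labels have been skipped so far.
Adding those back, label number 282831 + 284 = 283115 at 30 labels/s is 9437 s + 5 f = 2 h 37 min 17 s frame 5, i.e. 02:37:17;05.

02:37:17;05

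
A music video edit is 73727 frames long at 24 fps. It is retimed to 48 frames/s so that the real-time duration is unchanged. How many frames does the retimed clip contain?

Target frames = source frames × (target rate / source rate) = 73727 × (48)/(24) = 73727 × 2 = 147454.

147454 frames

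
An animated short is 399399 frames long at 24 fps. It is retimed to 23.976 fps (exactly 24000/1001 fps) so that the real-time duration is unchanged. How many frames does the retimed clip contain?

399000 frames

Target frames = source frames × (target rate / source rate) = 399399 × (24000/1001)/(24) = 399399 × 1000/1001 = 399000.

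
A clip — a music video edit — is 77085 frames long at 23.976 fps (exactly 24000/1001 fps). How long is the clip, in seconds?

3215.086875 seconds

Running time = 77085 / (24000/1001) = 3215.086875 s.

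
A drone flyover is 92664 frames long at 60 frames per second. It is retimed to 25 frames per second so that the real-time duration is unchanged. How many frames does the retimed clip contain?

38610 frames

Target frames = source frames × (target rate / source rate) = 92664 × (25)/(60) = 92664 × 5/12 = 38610.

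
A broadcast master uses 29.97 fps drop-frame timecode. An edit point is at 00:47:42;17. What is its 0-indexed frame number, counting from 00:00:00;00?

85791

As if non-drop at 30 labels/s: (0 × 3600 + 47 × 60 + 42) × 30 + 17 = 85877.
Minute boundaries passed: 47; those not divisible by 10: 47 − 4 = 43; dropped labels = 2 × 43 = 86.
Actual frame index = 85877 − 86 = 85791.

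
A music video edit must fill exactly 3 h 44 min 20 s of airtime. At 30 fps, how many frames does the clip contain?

3 h 44 min 20 s = 13460 s.
Frames = 13460 × 30 = 403800.

403800 frames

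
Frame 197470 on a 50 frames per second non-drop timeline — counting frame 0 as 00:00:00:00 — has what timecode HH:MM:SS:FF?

01:05:49:20

197470 ÷ 50 = 3949 full seconds, remainder 20 frames.
3949 s = 1 h 5 min 49 s.
Timecode: 01:05:49:20.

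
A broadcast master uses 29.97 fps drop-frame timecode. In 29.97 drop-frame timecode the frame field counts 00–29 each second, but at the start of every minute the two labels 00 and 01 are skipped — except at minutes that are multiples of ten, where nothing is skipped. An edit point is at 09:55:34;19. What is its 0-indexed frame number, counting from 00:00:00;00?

1070967

As if non-drop at 30 labels/s: (9 × 3600 + 55 × 60 + 34) × 30 + 19 = 1072039.
Minute boundaries passed: 595; those not divisible by 10: 595 − 59 = 536; dropped labels = 2 × 536 = 1072.
Actual frame index = 1072039 − 1072 = 1070967.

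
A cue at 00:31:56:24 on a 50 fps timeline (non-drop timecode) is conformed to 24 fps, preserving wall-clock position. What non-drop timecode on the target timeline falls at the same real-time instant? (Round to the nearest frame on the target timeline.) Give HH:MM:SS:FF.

00:31:56:12

Source frame index: (0×3600 + 31×60 + 56) × 50 + 24 = 95824.
Real time: 95824 / (50) = 47912/25 s.
Target frame: (47912/25) × (24) = 1149888/25 ≈ 45995.520 → 45996.
At 24 labels/s: frame 45996 → 00:31:56:12.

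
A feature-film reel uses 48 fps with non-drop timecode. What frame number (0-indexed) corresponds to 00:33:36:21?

96789

Total seconds to the label: (0 × 3600 + 33 × 60 + 36) = 2016.
Frame index = 2016 × 48 + 21 = 96789.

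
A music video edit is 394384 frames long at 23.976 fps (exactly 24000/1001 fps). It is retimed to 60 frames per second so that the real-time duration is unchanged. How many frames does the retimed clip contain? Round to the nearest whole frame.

Frames at target rate = 394384 × (60) / (24000/1001) = 24673649/25 ≈ 986945.960.
Nearest whole frame: 986946.

986946 frames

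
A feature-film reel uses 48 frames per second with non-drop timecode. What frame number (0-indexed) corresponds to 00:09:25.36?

frame 27156

Total seconds to the label: (0 × 3600 + 9 × 60 + 25) = 565.
Frame index = 565 × 48 + 36 = 27156.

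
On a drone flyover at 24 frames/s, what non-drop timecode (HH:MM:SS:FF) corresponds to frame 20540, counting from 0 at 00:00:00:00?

00:14:15:20

20540 ÷ 24 = 855 full seconds, remainder 20 frames.
855 s = 0 h 14 min 15 s.
Timecode: 00:14:15:20.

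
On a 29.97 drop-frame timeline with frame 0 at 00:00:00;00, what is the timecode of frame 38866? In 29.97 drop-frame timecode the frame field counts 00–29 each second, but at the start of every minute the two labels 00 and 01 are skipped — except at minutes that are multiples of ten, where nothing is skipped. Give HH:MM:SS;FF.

Ten DF minutes hold 17982 frames, so frame 38866 lies in block 2 (frames 35964–53945) with 2902 frames into that block.
The block's first minute is 1800 frames and the rest 1798 each; 2902 frames reaches minute 1, so 2 × 18 + 1 × 2 = 38 labels have been skipped so far.
Adding those back, label number 38866 + 38 = 38904 at 30 labels/s is 1296 s + 24 f = 0 h 21 min 36 s frame 24, i.e. 00:21:36;24.

00:21:36;24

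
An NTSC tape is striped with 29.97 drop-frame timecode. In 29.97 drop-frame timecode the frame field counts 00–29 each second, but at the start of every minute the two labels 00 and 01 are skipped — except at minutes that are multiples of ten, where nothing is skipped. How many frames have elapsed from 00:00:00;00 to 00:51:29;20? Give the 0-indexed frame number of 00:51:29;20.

92598

As if non-drop at 30 labels/s: (0 × 3600 + 51 × 60 + 29) × 30 + 20 = 92690.
Minute boundaries passed: 51; those not divisible by 10: 51 − 5 = 46; dropped labels = 2 × 46 = 92.
Actual frame index = 92690 − 92 = 92598.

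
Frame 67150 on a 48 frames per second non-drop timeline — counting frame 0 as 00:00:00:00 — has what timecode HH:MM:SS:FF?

67150 ÷ 48 = 1398 full seconds, remainder 46 frames.
1398 s = 0 h 23 min 18 s.
Timecode: 00:23:18:46.

00:23:18:46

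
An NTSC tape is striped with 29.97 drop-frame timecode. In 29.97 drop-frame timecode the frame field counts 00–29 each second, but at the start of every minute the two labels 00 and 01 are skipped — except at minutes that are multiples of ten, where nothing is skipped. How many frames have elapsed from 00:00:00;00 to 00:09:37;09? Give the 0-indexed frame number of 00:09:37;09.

Complete 10-minute blocks: 0, each 17982 frames → 0.
Remaining 9 whole minutes in the current block: 1800 + 8 × 1798 = 16184 frames.
Within the current minute: 37 × 30 + 9 − 2 = 1117 (labels ;00/;01 skipped at this minute). Total = 0 + 16184 + 1117 = 17301.

17301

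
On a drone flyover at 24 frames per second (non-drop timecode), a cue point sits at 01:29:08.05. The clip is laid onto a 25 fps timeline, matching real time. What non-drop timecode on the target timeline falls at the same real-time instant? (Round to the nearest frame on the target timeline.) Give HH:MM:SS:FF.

01:29:08:05

Source frame index: (1×3600 + 29×60 + 8) × 24 + 5 = 128357.
Real time: 128357 / (24) = 128357/24 s.
Target frame: (128357/24) × (25) = 3208925/24 ≈ 133705.208 → 133705.
At 25 labels/s: frame 133705 → 01:29:08:05.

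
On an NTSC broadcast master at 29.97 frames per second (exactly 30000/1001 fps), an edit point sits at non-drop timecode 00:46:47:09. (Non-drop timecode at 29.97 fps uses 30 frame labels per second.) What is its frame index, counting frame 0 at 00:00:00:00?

Total seconds to the label: (0 × 3600 + 46 × 60 + 47) = 2807.
Frame index = 2807 × 30 + 9 = 84219.

84219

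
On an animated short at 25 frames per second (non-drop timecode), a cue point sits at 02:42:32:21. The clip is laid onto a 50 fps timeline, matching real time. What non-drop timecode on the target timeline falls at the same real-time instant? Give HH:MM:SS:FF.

02:42:32:42

Source frame index: (2×3600 + 42×60 + 32) × 25 + 21 = 243821.
Real time: 243821 / (25) = 243821/25 s.
Target frame: (243821/25) × (50) = 487642.
At 50 labels/s: frame 487642 → 02:42:32:42.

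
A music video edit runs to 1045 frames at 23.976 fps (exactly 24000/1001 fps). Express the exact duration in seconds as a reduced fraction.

Running time = 1045 ÷ (24000/1001) = 1045 × 1001/24000 = 209209/4800 s.

209209/4800 seconds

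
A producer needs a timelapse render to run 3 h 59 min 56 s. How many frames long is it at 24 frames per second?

3 h 59 min 56 s = 14396 s.
Frames = 14396 × 24 = 345504.

345504 frames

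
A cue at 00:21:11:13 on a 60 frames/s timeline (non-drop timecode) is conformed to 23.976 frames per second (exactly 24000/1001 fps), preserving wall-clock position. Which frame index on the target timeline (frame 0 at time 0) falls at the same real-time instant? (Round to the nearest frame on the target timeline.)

frame 30479

Source frame index: (0×3600 + 21×60 + 11) × 60 + 13 = 76273.
Real time: 76273 / (60) = 76273/60 s.
Target frame: (76273/60) × (24000/1001) = 30509200/1001 ≈ 30478.721 → 30479.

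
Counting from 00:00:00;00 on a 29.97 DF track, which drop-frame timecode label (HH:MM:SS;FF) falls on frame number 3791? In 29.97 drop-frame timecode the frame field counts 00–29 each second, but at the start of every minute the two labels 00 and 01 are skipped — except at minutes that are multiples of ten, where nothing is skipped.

Each 10-minute DF block holds 10 × 60 × 30 − 9 × 2 = 17982 frames. 3791 ÷ 17982 → 0 full blocks, remainder 3791.
Within the partial block the first minute is 1800 frames and each further minute 1798, so 2 further minute boundaries passed. Total skipped labels = 18 × 0 + 2 × 2 = 4.
Non-drop label index = 3791 + 4 = 3795; at 30 labels/s that is 00:02:06:15, i.e. DF 00:02:06;15.

00:02:06;15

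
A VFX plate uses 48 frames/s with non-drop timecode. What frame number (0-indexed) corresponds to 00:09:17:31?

frame 26767

Total seconds to the label: (0 × 3600 + 9 × 60 + 17) = 557.
Frame index = 557 × 48 + 31 = 26767.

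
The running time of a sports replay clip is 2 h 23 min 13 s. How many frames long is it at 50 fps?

2 h 23 min 13 s = 8593 s.
Frames = 8593 × 50 = 429650.

429650 frames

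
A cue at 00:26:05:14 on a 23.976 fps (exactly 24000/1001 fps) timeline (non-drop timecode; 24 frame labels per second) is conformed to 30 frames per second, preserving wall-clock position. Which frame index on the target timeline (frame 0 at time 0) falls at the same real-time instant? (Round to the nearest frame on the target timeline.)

Source frame index: (0×3600 + 26×60 + 5) × 24 + 14 = 37574.
Real time: 37574 / (24000/1001) = 18805787/12000 s.
Target frame: (18805787/12000) × (30) = 18805787/400 ≈ 47014.467 → 47014.

frame 47014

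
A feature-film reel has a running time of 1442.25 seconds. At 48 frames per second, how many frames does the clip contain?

69228 frames

Frames = 1442.25 × 48 = 69228.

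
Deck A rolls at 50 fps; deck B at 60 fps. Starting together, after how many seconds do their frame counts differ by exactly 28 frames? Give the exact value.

The gap grows by |60 − 50| = 10 frames per second.
Time for a 28-frame gap: 28 ÷ (10) = 2.8 s.

2.8 seconds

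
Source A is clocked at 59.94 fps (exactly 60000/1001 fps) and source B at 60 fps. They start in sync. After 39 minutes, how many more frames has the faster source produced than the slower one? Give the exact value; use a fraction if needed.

39 min = 2340 s.
A emits 60000/1001 × 2340 = 10800000/77 frames; B emits 60 × 2340 = 140400.
Difference = 10800/77 frames (≈ 140.2597); B is ahead of A.

10800/77 frames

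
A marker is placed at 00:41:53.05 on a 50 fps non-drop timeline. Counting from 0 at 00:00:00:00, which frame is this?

Total seconds to the label: (0 × 3600 + 41 × 60 + 53) = 2513.
Frame index = 2513 × 50 + 5 = 125655.

125655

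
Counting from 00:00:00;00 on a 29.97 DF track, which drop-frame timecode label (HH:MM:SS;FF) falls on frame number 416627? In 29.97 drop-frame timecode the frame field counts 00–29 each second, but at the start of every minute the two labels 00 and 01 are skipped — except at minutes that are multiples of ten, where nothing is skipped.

Each 10-minute DF block holds 10 × 60 × 30 − 9 × 2 = 17982 frames. 416627 ÷ 17982 → 23 full blocks, remainder 3041.
Within the partial block the first minute is 1800 frames and each further minute 1798, so 1 further minute boundary passed. Total skipped labels = 18 × 23 + 2 × 1 = 416.
Non-drop label index = 416627 + 416 = 417043; at 30 labels/s that is 03:51:41:13, i.e. DF 03:51:41;13.

03:51:41;13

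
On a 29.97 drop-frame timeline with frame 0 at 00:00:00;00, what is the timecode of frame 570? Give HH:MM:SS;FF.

00:00:19;00

Each 10-minute DF block holds 10 × 60 × 30 − 9 × 2 = 17982 frames. 570 ÷ 17982 → 0 full blocks, remainder 570.
Within the partial block the first minute is 1800 frames and each further minute 1798, so 0 further minute boundaries passed. Total skipped labels = 18 × 0 + 2 × 0 = 0.
Non-drop label index = 570 + 0 = 570; at 30 labels/s that is 00:00:19:00, i.e. DF 00:00:19;00.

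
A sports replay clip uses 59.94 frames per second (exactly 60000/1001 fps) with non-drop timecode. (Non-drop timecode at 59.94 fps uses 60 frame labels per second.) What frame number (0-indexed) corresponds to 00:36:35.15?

frame 131715

Total seconds to the label: (0 × 3600 + 36 × 60 + 35) = 2195.
Frame index = 2195 × 60 + 15 = 131715.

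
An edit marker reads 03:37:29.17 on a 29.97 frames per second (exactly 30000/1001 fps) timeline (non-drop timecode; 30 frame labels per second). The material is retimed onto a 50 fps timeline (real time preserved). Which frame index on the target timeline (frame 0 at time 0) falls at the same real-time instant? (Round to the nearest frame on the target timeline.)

Source frame index: (3×3600 + 37×60 + 29) × 30 + 17 = 391487.
Real time: 391487 / (30000/1001) = 391878487/30000 s.
Target frame: (391878487/30000) × (50) = 391878487/600 ≈ 653130.812 → 653131.

frame 653131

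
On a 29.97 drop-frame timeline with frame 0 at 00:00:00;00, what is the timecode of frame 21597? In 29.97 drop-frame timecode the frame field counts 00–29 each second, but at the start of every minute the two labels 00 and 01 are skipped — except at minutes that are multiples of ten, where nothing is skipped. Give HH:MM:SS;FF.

Each 10-minute DF block holds 10 × 60 × 30 − 9 × 2 = 17982 frames. 21597 ÷ 17982 → 1 full block, remainder 3615.
Within the partial block the first minute is 1800 frames and each further minute 1798, so 2 further minute boundaries passed. Total skipped labels = 18 × 1 + 2 × 2 = 22.
Non-drop label index = 21597 + 22 = 21619; at 30 labels/s that is 00:12:00:19, i.e. DF 00:12:00;19.

00:12:00;19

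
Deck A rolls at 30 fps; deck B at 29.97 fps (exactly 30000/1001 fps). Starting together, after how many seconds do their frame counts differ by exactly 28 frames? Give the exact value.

The gap grows by |30000/1001 − 30| = 30/1001 frames per second.
Time for a 28-frame gap: 28 ÷ (30/1001) = 14014/15 s.

14014/15 seconds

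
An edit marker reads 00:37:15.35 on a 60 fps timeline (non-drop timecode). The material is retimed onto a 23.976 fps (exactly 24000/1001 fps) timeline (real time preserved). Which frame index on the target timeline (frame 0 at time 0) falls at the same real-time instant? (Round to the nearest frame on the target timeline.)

Source frame index: (0×3600 + 37×60 + 15) × 60 + 35 = 134135.
Real time: 134135 / (60) = 26827/12 s.
Target frame: (26827/12) × (24000/1001) = 53654000/1001 ≈ 53600.400 → 53600.

frame 53600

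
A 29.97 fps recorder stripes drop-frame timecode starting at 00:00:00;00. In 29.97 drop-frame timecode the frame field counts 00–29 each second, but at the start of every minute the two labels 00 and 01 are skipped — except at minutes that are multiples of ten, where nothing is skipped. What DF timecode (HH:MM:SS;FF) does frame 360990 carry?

03:20:45;00

Each 10-minute DF block holds 10 × 60 × 30 − 9 × 2 = 17982 frames. 360990 ÷ 17982 → 20 full blocks, remainder 1350.
Within the partial block the first minute is 1800 frames and each further minute 1798, so 0 further minute boundaries passed. Total skipped labels = 18 × 20 + 2 × 0 = 360.
Non-drop label index = 360990 + 360 = 361350; at 30 labels/s that is 03:20:45:00, i.e. DF 03:20:45;00.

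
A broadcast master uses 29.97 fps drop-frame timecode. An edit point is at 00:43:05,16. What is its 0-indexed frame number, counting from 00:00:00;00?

Complete 10-minute blocks: 4, each 17982 frames → 71928.
Remaining 3 whole minutes in the current block: 1800 + 2 × 1798 = 5396 frames.
Within the current minute: 5 × 30 + 16 − 2 = 164 (labels ;00/;01 skipped at this minute). Total = 71928 + 5396 + 164 = 77488.

77488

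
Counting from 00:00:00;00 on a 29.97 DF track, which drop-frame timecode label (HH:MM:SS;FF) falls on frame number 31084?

00:17:17;06

Ten DF minutes hold 17982 frames, so frame 31084 lies in block 1 (frames 17982–35963) with 13102 frames into that block.
The block's first minute is 1800 frames and the rest 1798 each; 13102 frames reaches minute 7, so 1 × 18 + 7 × 2 = 32 labels have been skipped so far.
Adding those back, label number 31084 + 32 = 31116 at 30 labels/s is 1037 s + 6 f = 0 h 17 min 17 s frame 6, i.e. 00:17:17;06.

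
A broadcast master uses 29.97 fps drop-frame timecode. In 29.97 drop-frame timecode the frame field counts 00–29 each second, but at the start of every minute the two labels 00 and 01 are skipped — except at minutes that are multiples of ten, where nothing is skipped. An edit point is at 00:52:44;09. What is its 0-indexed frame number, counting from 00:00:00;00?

As if non-drop at 30 labels/s: (0 × 3600 + 52 × 60 + 44) × 30 + 9 = 94929.
Minute boundaries passed: 52; those not divisible by 10: 52 − 5 = 47; dropped labels = 2 × 47 = 94.
Actual frame index = 94929 − 94 = 94835.

94835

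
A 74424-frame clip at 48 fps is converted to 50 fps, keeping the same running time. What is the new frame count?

Target frames = source frames × (target rate / source rate) = 74424 × (50)/(48) = 74424 × 25/24 = 77525.

77525 frames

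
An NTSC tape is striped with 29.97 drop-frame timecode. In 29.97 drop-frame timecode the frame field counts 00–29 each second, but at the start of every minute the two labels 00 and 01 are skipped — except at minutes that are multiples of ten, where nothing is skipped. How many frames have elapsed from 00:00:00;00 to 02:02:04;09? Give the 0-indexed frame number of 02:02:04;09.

As if non-drop at 30 labels/s: (2 × 3600 + 2 × 60 + 4) × 30 + 9 = 219729.
Minute boundaries passed: 122; those not divisible by 10: 122 − 12 = 110; dropped labels = 2 × 110 = 220.
Actual frame index = 219729 − 220 = 219509.

219509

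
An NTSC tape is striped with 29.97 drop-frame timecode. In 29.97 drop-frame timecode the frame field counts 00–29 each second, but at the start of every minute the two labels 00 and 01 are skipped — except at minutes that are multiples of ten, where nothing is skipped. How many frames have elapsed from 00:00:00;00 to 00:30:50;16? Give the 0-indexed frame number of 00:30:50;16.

As if non-drop at 30 labels/s: (0 × 3600 + 30 × 60 + 50) × 30 + 16 = 55516.
Minute boundaries passed: 30; those not divisible by 10: 30 − 3 = 27; dropped labels = 2 × 27 = 54.
Actual frame index = 55516 − 54 = 55462.

55462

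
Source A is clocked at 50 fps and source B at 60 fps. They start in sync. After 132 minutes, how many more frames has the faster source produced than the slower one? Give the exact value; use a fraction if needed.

132 min = 7920 s.
A emits 50 × 7920 = 396000 frames; B emits 60 × 7920 = 475200.
Difference = 79200 frames; B is ahead of A.

79200 frames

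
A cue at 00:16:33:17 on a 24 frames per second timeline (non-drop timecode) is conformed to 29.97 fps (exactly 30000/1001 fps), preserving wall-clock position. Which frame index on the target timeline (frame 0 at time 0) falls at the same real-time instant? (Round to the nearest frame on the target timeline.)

frame 29781

Source frame index: (0×3600 + 16×60 + 33) × 24 + 17 = 23849.
Real time: 23849 / (24) = 23849/24 s.
Target frame: (23849/24) × (30000/1001) = 4258750/143 ≈ 29781.469 → 29781.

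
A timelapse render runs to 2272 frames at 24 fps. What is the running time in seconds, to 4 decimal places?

94.6667 seconds

Running time = 2272 × 1/24 = 284/3 s ≈ 94.6667 s.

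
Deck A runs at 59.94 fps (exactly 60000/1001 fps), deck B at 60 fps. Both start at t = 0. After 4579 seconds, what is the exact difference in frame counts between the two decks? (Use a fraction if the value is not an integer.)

A emits 60000/1001 × 4579 = 274740000/1001 frames; B emits 60 × 4579 = 274740.
Difference = 274740/1001 frames (≈ 274.4655); B is ahead of A.

274740/1001 frames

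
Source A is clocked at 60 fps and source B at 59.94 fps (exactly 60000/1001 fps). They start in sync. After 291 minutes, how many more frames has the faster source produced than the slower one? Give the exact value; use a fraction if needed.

291 min = 17460 s.
A emits 60 × 17460 = 1047600 frames; B emits 60000/1001 × 17460 = 1047600000/1001.
Difference = 1047600/1001 frames (≈ 1046.5534); B is behind A.

1047600/1001 frames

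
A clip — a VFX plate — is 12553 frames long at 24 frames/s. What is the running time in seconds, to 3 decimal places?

523.042 seconds

Running time = 12553 × 1/24 = 12553/24 s ≈ 523.042 s.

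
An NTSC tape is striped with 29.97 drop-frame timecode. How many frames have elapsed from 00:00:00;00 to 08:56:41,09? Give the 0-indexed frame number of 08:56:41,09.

Complete 10-minute blocks: 53, each 17982 frames → 953046.
Remaining 6 whole minutes in the current block: 1800 + 5 × 1798 = 10790 frames.
Within the current minute: 41 × 30 + 9 − 2 = 1237 (labels ;00/;01 skipped at this minute). Total = 953046 + 10790 + 1237 = 965073.

965073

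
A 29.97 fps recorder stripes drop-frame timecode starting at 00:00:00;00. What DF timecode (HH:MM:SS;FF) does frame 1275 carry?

Each 10-minute DF block holds 10 × 60 × 30 − 9 × 2 = 17982 frames. 1275 ÷ 17982 → 0 full blocks, remainder 1275.
Within the partial block the first minute is 1800 frames and each further minute 1798, so 0 further minute boundaries passed. Total skipped labels = 18 × 0 + 2 × 0 = 0.
Non-drop label index = 1275 + 0 = 1275; at 30 labels/s that is 00:00:42:15, i.e. DF 00:00:42;15.

00:00:42;15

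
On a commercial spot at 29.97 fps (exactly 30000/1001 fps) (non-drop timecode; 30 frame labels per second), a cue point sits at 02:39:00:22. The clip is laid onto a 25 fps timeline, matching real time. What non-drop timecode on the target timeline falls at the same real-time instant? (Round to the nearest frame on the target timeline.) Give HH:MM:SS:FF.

Source frame index: (2×3600 + 39×60 + 0) × 30 + 22 = 286222.
Real time: 286222 / (30000/1001) = 143254111/15000 s.
Target frame: (143254111/15000) × (25) = 143254111/600 ≈ 238756.852 → 238757.
At 25 labels/s: frame 238757 → 02:39:10:07.

02:39:10:07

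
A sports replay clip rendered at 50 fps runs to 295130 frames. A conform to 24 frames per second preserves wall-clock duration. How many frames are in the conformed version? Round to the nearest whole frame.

141662 frames

Frames at target rate = 295130 × (24) / (50) = 708312/5 ≈ 141662.400.
Nearest whole frame: 141662.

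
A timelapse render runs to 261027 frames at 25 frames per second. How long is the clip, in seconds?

10441.08 seconds

Running time = 261027 / (25) = 10441.08 s.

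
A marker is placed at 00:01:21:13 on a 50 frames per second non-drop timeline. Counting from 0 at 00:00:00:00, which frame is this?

4063

Total seconds to the label: (0 × 3600 + 1 × 60 + 21) = 81.
Frame index = 81 × 50 + 13 = 4063.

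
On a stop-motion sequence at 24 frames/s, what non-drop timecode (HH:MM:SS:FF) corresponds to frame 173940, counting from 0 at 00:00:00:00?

173940 ÷ 24 = 7247 full seconds, remainder 12 frames.
7247 s = 2 h 0 min 47 s.
Timecode: 02:00:47:12.

02:00:47:12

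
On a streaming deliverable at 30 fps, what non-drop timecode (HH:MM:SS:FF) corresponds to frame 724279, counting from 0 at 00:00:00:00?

06:42:22:19

724279 ÷ 30 = 24142 full seconds, remainder 19 frames.
24142 s = 6 h 42 min 22 s.
Timecode: 06:42:22:19.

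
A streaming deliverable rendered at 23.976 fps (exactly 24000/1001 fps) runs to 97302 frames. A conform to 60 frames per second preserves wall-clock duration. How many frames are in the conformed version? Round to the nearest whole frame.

243498 frames

Frames at target rate = 97302 × (60) / (24000/1001) = 48699651/200 ≈ 243498.255.
Nearest whole frame: 243498.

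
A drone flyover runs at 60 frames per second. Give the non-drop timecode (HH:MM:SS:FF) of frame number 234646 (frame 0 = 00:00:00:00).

01:05:10:46

234646 ÷ 60 = 3910 full seconds, remainder 46 frames.
3910 s = 1 h 5 min 10 s.
Timecode: 01:05:10:46.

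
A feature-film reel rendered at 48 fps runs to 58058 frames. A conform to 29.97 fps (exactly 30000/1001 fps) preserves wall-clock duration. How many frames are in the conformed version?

36250 frames

Target frames = source frames × (target rate / source rate) = 58058 × (30000/1001)/(48) = 58058 × 625/1001 = 36250.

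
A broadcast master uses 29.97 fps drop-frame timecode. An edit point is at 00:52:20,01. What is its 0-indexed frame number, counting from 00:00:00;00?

94107

Complete 10-minute blocks: 5, each 17982 frames → 89910.
Remaining 2 whole minutes in the current block: 1800 + 1 × 1798 = 3598 frames.
Within the current minute: 20 × 30 + 1 − 2 = 599 (labels ;00/;01 skipped at this minute). Total = 89910 + 3598 + 599 = 94107.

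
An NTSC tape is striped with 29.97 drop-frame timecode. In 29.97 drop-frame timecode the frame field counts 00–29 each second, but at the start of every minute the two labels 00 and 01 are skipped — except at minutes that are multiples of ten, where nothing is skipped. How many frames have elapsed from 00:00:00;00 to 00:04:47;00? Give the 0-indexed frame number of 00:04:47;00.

8602

As if non-drop at 30 labels/s: (0 × 3600 + 4 × 60 + 47) × 30 + 0 = 8610.
Minute boundaries passed: 4; those not divisible by 10: 4 − 0 = 4; dropped labels = 2 × 4 = 8.
Actual frame index = 8610 − 8 = 8602.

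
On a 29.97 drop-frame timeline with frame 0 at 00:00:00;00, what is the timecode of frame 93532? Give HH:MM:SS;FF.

00:52:00;26

Each 10-minute DF block holds 10 × 60 × 30 − 9 × 2 = 17982 frames. 93532 ÷ 17982 → 5 full blocks, remainder 3622.
Within the partial block the first minute is 1800 frames and each further minute 1798, so 2 further minute boundaries passed. Total skipped labels = 18 × 5 + 2 × 2 = 94.
Non-drop label index = 93532 + 94 = 93626; at 30 labels/s that is 00:52:00:26, i.e. DF 00:52:00;26.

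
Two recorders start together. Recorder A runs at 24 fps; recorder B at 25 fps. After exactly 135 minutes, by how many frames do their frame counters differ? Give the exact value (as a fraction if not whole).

135 min = 8100 s.
A emits 24 × 8100 = 194400 frames; B emits 25 × 8100 = 202500.
Difference = 8100 frames; B is ahead of A.

8100 frames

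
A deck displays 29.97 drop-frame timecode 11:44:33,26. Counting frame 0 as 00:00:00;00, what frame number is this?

As if non-drop at 30 labels/s: (11 × 3600 + 44 × 60 + 33) × 30 + 26 = 1268216.
Minute boundaries passed: 704; those not divisible by 10: 704 − 70 = 634; dropped labels = 2 × 634 = 1268.
Actual frame index = 1268216 − 1268 = 1266948.

1266948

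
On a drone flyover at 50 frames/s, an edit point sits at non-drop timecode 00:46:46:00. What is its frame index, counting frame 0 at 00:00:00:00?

Total seconds to the label: (0 × 3600 + 46 × 60 + 46) = 2806.
Frame index = 2806 × 50 + 0 = 140300.

frame 140300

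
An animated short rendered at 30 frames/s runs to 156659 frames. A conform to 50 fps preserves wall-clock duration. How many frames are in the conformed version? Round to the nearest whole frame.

261098 frames

Frames at target rate = 156659 × (50) / (30) = 783295/3 ≈ 261098.333.
Nearest whole frame: 261098.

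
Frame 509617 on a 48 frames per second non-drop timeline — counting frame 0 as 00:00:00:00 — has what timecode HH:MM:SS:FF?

02:56:57:01

509617 ÷ 48 = 10617 full seconds, remainder 1 frame.
10617 s = 2 h 56 min 57 s.
Timecode: 02:56:57:01.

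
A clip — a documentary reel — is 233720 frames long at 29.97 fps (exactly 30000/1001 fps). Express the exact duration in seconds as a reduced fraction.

5848843/750 seconds

Running time = 233720 ÷ (30000/1001) = 233720 × 1001/30000 = 5848843/750 s.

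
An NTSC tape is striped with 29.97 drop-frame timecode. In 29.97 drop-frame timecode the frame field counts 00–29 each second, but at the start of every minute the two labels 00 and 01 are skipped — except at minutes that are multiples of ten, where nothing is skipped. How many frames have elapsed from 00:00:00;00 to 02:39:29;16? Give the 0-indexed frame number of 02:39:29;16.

Complete 10-minute blocks: 15, each 17982 frames → 269730.
Remaining 9 whole minutes in the current block: 1800 + 8 × 1798 = 16184 frames.
Within the current minute: 29 × 30 + 16 − 2 = 884 (labels ;00/;01 skipped at this minute). Total = 269730 + 16184 + 884 = 286798.

286798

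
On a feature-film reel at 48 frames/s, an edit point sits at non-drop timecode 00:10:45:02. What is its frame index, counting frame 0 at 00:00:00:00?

30962

Total seconds to the label: (0 × 3600 + 10 × 60 + 45) = 645.
Frame index = 645 × 48 + 2 = 30962.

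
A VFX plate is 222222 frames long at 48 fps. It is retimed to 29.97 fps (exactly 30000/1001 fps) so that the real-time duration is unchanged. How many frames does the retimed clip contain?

Target frames = source frames × (target rate / source rate) = 222222 × (30000/1001)/(48) = 222222 × 625/1001 = 138750.

138750 frames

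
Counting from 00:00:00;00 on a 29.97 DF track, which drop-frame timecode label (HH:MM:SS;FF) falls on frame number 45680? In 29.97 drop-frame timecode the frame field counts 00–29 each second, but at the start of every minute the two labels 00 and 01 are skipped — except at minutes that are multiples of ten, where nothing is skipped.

00:25:24;06

Each 10-minute DF block holds 10 × 60 × 30 − 9 × 2 = 17982 frames. 45680 ÷ 17982 → 2 full blocks, remainder 9716.
Within the partial block the first minute is 1800 frames and each further minute 1798, so 5 further minute boundaries passed. Total skipped labels = 18 × 2 + 2 × 5 = 46.
Non-drop label index = 45680 + 46 = 45726; at 30 labels/s that is 00:25:24:06, i.e. DF 00:25:24;06.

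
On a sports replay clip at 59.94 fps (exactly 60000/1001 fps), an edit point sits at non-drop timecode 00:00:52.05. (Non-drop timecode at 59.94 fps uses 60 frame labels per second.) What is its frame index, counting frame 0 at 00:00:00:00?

Total seconds to the label: (0 × 3600 + 0 × 60 + 52) = 52.
Frame index = 52 × 60 + 5 = 3125.

frame 3125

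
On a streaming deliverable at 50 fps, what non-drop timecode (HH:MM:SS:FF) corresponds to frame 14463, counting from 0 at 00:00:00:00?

14463 ÷ 50 = 289 full seconds, remainder 13 frames.
289 s = 0 h 4 min 49 s.
Timecode: 00:04:49:13.

00:04:49:13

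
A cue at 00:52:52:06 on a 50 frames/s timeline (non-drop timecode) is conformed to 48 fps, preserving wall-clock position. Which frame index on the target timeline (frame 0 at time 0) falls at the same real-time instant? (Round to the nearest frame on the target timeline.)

Source frame index: (0×3600 + 52×60 + 52) × 50 + 6 = 158606.
Real time: 158606 / (50) = 79303/25 s.
Target frame: (79303/25) × (48) = 3806544/25 ≈ 152261.760 → 152262.

frame 152262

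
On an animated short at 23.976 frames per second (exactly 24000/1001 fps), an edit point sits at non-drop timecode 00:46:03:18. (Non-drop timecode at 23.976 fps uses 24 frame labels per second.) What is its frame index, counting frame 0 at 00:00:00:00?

66330

Total seconds to the label: (0 × 3600 + 46 × 60 + 3) = 2763.
Frame index = 2763 × 24 + 18 = 66330.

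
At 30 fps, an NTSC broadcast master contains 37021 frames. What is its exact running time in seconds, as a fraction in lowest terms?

37021/30 seconds

Running time = 37021 ÷ (30) = 37021 × 1/30 = 37021/30 s.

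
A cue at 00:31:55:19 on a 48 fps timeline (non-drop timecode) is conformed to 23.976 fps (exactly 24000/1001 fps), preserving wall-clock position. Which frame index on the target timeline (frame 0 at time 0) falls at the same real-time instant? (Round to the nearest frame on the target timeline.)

Source frame index: (0×3600 + 31×60 + 55) × 48 + 19 = 91939.
Real time: 91939 / (48) = 91939/48 s.
Target frame: (91939/48) × (24000/1001) = 45969500/1001 ≈ 45923.576 → 45924.

frame 45924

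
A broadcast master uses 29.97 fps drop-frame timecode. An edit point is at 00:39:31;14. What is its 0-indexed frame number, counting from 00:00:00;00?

Complete 10-minute blocks: 3, each 17982 frames → 53946.
Remaining 9 whole minutes in the current block: 1800 + 8 × 1798 = 16184 frames.
Within the current minute: 31 × 30 + 14 − 2 = 942 (labels ;00/;01 skipped at this minute). Total = 53946 + 16184 + 942 = 71072.

71072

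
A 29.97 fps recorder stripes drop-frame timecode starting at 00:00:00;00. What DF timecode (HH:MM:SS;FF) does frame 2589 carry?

Ten DF minutes hold 17982 frames, so frame 2589 lies in block 0 (frames 0–17981) with 2589 frames into that block.
The block's first minute is 1800 frames and the rest 1798 each; 2589 frames reaches minute 1, so 0 × 18 + 1 × 2 = 2 labels have been skipped so far.
Adding those back, label number 2589 + 2 = 2591 at 30 labels/s is 86 s + 11 f = 0 h 1 min 26 s frame 11, i.e. 00:01:26;11.

00:01:26;11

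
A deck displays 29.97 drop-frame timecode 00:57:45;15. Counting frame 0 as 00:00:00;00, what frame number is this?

103861

As if non-drop at 30 labels/s: (0 × 3600 + 57 × 60 + 45) × 30 + 15 = 103965.
Minute boundaries passed: 57; those not divisible by 10: 57 − 5 = 52; dropped labels = 2 × 52 = 104.
Actual frame index = 103965 − 104 = 103861.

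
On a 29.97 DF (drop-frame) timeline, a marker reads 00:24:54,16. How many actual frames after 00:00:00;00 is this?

As if non-drop at 30 labels/s: (0 × 3600 + 24 × 60 + 54) × 30 + 16 = 44836.
Minute boundaries passed: 24; those not divisible by 10: 24 − 2 = 22; dropped labels = 2 × 22 = 44.
Actual frame index = 44836 − 44 = 44792.

44792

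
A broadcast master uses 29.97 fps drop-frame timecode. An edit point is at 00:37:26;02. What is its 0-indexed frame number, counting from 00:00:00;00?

As if non-drop at 30 labels/s: (0 × 3600 + 37 × 60 + 26) × 30 + 2 = 67382.
Minute boundaries passed: 37; those not divisible by 10: 37 − 3 = 34; dropped labels = 2 × 34 = 68.
Actual frame index = 67382 − 68 = 67314.

67314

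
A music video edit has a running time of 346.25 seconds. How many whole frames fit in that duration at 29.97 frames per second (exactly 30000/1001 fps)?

10377 frames

Frames = 346.25 × 30000/1001 = 10387500/1001 ≈ 10377.1229.
Complete frames: 10377.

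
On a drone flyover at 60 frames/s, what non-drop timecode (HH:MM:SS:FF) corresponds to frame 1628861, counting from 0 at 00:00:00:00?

1628861 ÷ 60 = 27147 full seconds, remainder 41 frames.
27147 s = 7 h 32 min 27 s.
Timecode: 07:32:27:41.

07:32:27:41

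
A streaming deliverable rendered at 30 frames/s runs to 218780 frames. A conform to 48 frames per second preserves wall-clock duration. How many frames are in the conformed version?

350048 frames

Frames at target rate = 218780 × (48) / (30) = 350048.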